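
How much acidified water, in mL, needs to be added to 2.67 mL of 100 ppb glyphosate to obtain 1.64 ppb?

V₂ = C₁V₁/C₂ = 100 × 2.67 / 1.64 = 163 mL.
Diluent to add = V₂ − V₁ = 163 − 2.67 = 160 mL.

160 mL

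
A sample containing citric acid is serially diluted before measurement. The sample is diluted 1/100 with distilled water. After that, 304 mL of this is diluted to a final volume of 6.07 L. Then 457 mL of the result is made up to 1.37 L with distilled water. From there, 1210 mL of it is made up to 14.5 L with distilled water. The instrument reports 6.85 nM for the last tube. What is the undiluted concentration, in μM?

491 μM

Overall dilution factor = 100 × 19.97 × 2.998 × 11.98 = 7.17 × 10⁴.
Original = 6.85 nM × 7.17 × 10⁴ = 4.91 × 10⁵ nM = 491 μM.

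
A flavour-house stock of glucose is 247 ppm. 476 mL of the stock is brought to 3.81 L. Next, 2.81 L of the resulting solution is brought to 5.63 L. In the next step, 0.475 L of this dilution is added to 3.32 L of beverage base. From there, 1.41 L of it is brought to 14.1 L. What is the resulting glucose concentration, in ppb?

193 ppb

Overall dilution factor = 8.004 × 2.004 × 7.989 × 10 = 1281.
247 ppm / 1281 = 0.193 ppm = 193 ppb.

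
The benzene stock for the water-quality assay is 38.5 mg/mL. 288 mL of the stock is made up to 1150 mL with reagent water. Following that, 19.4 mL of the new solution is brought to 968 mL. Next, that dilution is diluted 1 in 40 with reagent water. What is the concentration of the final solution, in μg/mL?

Overall dilution factor = 3.993 × 49.90 × 40 = 7970.
38.5 mg/mL / 7970 = 4.83 × 10⁻³ mg/mL = 4.83 μg/mL.

4.83 μg/mL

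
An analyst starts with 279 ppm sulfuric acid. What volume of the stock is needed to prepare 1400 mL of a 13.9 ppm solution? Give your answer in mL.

V₁ = C₂V₂/C₁ = 13.9 × 1400 / 279 = 69.7 mL.

69.7 mL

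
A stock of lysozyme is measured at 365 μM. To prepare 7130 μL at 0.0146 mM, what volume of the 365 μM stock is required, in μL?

0.0146 mM = 14.6 μM.
V₁ = C₂V₂/C₁ = 14.6 × 7130 / 365 = 285 μL.

285 μL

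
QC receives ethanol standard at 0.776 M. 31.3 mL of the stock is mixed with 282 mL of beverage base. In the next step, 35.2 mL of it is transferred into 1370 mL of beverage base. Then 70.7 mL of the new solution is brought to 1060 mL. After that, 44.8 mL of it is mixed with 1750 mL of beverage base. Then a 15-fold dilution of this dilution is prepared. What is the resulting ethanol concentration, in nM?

216 nM

Overall dilution factor = 10.01 × 39.92 × 14.99 × 40.06 × 15 = 3.60 × 10⁶.
0.776 M / 3.60 × 10⁶ = 2.16 × 10⁻⁷ M = 216 nM.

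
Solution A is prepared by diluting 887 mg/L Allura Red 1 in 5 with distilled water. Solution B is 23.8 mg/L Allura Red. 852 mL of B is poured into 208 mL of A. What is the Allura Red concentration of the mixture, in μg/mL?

C_A = 887 mg/L / 5 = 177 mg/L.
C_mix = (C_A·V_A + C_B·V_B)/(V_A + V_B) = (177×208 + 23.8×852) / 1060 = 53.9 mg/L = 53.9 μg/mL.

53.9 μg/mL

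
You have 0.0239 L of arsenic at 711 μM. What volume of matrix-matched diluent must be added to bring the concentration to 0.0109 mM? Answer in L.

1.54 L

0.0109 mM = 10.9 μM.
V₂ = C₁V₁/C₂ = 711 × 0.0239 / 10.9 = 1.56 L.
Diluent to add = V₂ − V₁ = 1.56 − 0.0239 = 1.54 L.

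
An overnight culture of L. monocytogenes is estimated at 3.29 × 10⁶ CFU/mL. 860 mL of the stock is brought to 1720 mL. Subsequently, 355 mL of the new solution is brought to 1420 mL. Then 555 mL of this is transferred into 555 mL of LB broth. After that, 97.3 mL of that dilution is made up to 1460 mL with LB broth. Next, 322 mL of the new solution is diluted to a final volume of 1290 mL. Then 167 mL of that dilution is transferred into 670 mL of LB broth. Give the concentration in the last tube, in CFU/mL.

Overall dilution factor = 2 × 4 × 2 × 15.01 × 4.006 × 5.012 = 4821.
3.29 × 10⁶ CFU/mL / 4821 = 682 CFU/mL.

682 CFU/mL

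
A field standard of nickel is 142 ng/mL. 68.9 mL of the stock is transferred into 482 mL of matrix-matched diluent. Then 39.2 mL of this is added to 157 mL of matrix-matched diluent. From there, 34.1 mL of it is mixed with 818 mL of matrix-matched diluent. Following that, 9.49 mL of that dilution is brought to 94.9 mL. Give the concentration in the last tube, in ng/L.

Overall dilution factor = 7.996 × 5.005 × 24.99 × 10 = 1.00 × 10⁴.
142 ng/mL / 1.00 × 10⁴ = 0.0142 ng/mL = 14.2 ng/L.

14.2 ng/L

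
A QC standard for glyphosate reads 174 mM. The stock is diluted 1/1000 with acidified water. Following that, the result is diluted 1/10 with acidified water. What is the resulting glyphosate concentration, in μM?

Overall dilution factor = 1000 × 10 = 1.00 × 10⁴.
174 mM / 1.00 × 10⁴ = 0.0174 mM = 17.4 μM.

17.4 μM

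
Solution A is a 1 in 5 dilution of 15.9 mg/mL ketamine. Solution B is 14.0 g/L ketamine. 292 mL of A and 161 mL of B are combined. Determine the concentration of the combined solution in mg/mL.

7.03 mg/mL

C_A = 15.9 mg/mL / 5 = 3.18 mg/mL.
C_B = 14.0 g/L = 14.0 mg/mL.
C_mix = (C_A·V_A + C_B·V_B)/(V_A + V_B) = (3.18×292 + 14.0×161) / 453.0 = 7.03 mg/mL.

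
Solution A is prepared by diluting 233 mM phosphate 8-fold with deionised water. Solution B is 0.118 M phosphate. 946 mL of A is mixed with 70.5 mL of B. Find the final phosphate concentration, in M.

C_A = 233 mM / 8 = 29.1 mM.
C_B = 0.118 M = 118 mM.
C_mix = (C_A·V_A + C_B·V_B)/(V_A + V_B) = (29.1×946 + 118×70.5) / 1016 = 35.3 mM = 0.0353 M.

0.0353 M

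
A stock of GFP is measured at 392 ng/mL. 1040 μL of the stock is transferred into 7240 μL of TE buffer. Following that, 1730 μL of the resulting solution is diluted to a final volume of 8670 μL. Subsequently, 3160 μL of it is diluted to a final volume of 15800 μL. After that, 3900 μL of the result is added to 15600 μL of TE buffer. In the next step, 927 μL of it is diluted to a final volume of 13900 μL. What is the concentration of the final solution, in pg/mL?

Overall dilution factor = 7.962 × 5.012 × 5 × 5 × 14.99 = 1.50 × 10⁴.
392 ng/mL / 1.50 × 10⁴ = 0.0262 ng/mL = 26.2 pg/mL.

26.2 pg/mL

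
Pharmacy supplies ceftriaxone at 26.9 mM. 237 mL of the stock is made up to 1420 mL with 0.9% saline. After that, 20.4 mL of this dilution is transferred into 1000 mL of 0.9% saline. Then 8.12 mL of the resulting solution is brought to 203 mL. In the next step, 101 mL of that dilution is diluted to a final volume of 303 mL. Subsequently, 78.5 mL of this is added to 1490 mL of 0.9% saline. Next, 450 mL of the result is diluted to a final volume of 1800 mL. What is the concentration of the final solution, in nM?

Overall dilution factor = 5.992 × 50.02 × 25 × 3 × 19.98 × 4 = 1.80 × 10⁶.
26.9 mM / 1.80 × 10⁶ = 1.50 × 10⁻⁵ mM = 15.0 nM.

15.0 nM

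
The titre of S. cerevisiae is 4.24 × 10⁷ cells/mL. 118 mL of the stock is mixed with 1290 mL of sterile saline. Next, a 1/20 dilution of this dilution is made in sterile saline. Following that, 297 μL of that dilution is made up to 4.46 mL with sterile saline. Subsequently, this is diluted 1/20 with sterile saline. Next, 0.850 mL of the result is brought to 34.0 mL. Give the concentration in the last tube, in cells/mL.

14.8 cells/mL

Overall dilution factor = 11.93 × 20 × 15.02 × 20 × 40 = 2.87 × 10⁶.
4.24 × 10⁷ cells/mL / 2.87 × 10⁶ = 14.8 cells/mL.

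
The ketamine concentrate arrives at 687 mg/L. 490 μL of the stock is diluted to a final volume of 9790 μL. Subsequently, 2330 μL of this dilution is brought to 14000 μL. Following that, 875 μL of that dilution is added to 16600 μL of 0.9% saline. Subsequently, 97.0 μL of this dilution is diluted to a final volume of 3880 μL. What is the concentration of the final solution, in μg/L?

7.16 μg/L

Overall dilution factor = 19.98 × 6.009 × 19.97 × 40 = 9.59 × 10⁴.
687 mg/L / 9.59 × 10⁴ = 7.16 × 10⁻³ mg/L = 7.16 μg/L.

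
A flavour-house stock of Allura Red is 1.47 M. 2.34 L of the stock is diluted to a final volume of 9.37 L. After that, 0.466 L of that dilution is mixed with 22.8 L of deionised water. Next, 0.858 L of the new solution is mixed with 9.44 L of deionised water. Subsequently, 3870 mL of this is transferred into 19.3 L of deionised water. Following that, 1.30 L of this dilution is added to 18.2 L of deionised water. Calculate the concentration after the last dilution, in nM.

Overall dilution factor = 4.004 × 49.93 × 12.00 × 5.987 × 15 = 2.15 × 10⁵.
1.47 M / 2.15 × 10⁵ = 6.82 × 10⁻⁶ M = 6820 nM.

6820 nM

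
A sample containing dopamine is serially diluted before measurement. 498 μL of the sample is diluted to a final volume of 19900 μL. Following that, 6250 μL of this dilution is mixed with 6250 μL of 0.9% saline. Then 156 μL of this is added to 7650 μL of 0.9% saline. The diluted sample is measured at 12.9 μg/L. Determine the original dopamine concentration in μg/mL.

51.6 μg/mL

Overall dilution factor = 39.96 × 2 × 50.04 = 3999.
Original = 12.9 μg/L × 3999 = 5.16 × 10⁴ μg/L = 51.6 μg/mL.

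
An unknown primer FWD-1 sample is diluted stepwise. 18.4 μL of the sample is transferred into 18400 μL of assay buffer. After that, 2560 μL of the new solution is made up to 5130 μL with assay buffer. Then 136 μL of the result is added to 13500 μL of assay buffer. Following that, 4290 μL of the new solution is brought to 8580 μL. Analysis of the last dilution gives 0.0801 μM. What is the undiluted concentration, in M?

Overall dilution factor = 1001 × 2.004 × 100.3 × 2 = 4.02 × 10⁵.
Original = 0.0801 μM × 4.02 × 10⁵ = 3.22 × 10⁴ μM = 0.0322 M.

0.0322 M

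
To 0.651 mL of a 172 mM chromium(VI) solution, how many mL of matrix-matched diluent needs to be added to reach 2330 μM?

47.4 mL

2330 μM = 2.33 mM.
V₂ = C₁V₁/C₂ = 172 × 0.651 / 2.33 = 48.1 mL.
Diluent to add = V₂ − V₁ = 48.1 − 0.651 = 47.4 mL.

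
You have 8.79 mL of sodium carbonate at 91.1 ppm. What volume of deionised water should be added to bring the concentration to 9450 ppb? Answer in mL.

75.9 mL

9450 ppb = 9.45 ppm.
V₂ = C₁V₁/C₂ = 91.1 × 8.79 / 9.45 = 84.7 mL.
Diluent to add = V₂ − V₁ = 84.7 − 8.79 = 75.9 mL.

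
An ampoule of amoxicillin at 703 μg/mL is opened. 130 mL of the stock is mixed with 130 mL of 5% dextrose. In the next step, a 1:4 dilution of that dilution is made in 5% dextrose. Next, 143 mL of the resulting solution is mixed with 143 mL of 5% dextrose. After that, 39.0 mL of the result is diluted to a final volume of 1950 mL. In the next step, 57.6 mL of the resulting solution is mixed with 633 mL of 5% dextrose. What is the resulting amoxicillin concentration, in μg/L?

Overall dilution factor = 2 × 4 × 2 × 50 × 11.99 = 9592.
703 μg/mL / 9592 = 0.0733 μg/mL = 73.3 μg/L.

73.3 μg/L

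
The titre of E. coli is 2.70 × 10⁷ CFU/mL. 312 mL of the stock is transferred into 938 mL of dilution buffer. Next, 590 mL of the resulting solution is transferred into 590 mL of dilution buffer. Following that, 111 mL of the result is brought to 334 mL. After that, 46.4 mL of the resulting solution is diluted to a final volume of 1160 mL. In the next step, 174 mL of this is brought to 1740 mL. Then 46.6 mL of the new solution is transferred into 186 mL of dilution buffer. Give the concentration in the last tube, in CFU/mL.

897 CFU/mL

Overall dilution factor = 4.006 × 2 × 3.009 × 25 × 10 × 4.991 = 3.01 × 10⁴.
2.70 × 10⁷ CFU/mL / 3.01 × 10⁴ = 897 CFU/mL.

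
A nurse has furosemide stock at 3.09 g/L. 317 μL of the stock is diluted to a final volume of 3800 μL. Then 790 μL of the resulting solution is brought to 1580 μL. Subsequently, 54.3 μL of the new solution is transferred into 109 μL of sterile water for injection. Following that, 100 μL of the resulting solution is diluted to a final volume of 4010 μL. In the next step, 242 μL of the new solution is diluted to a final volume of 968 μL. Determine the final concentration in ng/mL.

Overall dilution factor = 11.99 × 2 × 3.007 × 40.10 × 4 = 1.16 × 10⁴.
3.09 g/L / 1.16 × 10⁴ = 2.67 × 10⁻⁴ g/L = 267 ng/mL.

267 ng/mL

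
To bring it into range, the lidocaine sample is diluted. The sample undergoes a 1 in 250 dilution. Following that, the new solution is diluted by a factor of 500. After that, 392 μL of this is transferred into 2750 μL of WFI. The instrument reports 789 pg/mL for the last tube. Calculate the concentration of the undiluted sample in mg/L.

Overall dilution factor = 250 × 500 × 8.015 = 1.00 × 10⁶.
Original = 789 pg/mL × 1.00 × 10⁶ = 7.91 × 10⁸ pg/mL = 791 mg/L.

791 mg/L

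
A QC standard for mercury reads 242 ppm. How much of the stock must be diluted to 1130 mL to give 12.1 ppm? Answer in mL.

V₁ = C₂V₂/C₁ = 12.1 × 1130 / 242 = 56.5 mL.

56.5 mL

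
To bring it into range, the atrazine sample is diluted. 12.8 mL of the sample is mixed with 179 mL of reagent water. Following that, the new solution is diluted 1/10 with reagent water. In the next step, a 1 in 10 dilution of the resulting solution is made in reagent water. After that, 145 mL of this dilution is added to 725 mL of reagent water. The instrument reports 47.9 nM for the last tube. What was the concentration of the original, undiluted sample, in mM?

0.431 mM

Overall dilution factor = 14.98 × 10 × 10 × 6 = 8991.
Original = 47.9 nM × 8991 = 4.31 × 10⁵ nM = 0.431 mM.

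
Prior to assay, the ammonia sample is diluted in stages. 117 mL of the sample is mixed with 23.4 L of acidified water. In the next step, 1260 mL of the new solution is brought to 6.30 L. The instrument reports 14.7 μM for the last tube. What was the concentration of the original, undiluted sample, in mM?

Overall dilution factor = 201 × 5 = 1005.
Original = 14.7 μM × 1005 = 1.48 × 10⁴ μM = 14.8 mM.

14.8 mM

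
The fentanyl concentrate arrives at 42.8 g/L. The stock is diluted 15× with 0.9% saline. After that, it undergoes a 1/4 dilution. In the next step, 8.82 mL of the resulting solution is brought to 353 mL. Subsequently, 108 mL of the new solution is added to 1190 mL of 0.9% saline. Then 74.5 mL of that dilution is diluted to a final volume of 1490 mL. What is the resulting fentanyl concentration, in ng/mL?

74.1 ng/mL

Overall dilution factor = 15 × 4 × 40.02 × 12.02 × 20 = 5.77 × 10⁵.
42.8 g/L / 5.77 × 10⁵ = 7.41 × 10⁻⁵ g/L = 74.1 ng/mL.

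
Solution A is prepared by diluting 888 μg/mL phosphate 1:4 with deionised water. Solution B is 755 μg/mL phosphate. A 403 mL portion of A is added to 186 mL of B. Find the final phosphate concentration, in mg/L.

390 mg/L

C_A = 888 μg/mL / 4 = 222 μg/mL.
C_mix = (C_A·V_A + C_B·V_B)/(V_A + V_B) = (222×403 + 755×186) / 589.0 = 390 μg/mL = 390 mg/L.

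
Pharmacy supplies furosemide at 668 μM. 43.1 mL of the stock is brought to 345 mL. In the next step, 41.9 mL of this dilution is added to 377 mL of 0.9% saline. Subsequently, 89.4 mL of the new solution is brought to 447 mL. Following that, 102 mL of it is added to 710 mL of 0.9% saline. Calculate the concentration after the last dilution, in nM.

Overall dilution factor = 8.005 × 9.998 × 5 × 7.961 = 3185.
668 μM / 3185 = 0.210 μM = 210 nM.

210 nM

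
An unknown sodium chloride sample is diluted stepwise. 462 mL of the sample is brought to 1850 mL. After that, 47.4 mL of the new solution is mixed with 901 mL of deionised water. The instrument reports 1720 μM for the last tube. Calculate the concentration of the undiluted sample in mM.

Overall dilution factor = 4.004 × 20.01 = 80.1.
Original = 1720 μM × 80.1 = 1.38 × 10⁵ μM = 138 mM.

138 mM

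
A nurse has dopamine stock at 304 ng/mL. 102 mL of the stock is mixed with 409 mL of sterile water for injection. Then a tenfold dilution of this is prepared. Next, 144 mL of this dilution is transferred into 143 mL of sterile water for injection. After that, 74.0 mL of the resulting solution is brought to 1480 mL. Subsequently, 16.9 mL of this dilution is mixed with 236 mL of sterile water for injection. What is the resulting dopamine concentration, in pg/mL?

10.2 pg/mL

Overall dilution factor = 5.010 × 10 × 1.993 × 20 × 14.96 = 2.99 × 10⁴.
304 ng/mL / 2.99 × 10⁴ = 0.0102 ng/mL = 10.2 pg/mL.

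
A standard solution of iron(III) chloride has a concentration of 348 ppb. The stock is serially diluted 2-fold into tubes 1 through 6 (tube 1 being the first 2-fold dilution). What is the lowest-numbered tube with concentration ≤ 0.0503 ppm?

Tube n has concentration 348 ppb / 2ⁿ.
Need 2ⁿ ≥ 348 ppb / 0.0503 ppm = 6.92, so n ≥ 2.79.
First such tube: n = 3.

tube 3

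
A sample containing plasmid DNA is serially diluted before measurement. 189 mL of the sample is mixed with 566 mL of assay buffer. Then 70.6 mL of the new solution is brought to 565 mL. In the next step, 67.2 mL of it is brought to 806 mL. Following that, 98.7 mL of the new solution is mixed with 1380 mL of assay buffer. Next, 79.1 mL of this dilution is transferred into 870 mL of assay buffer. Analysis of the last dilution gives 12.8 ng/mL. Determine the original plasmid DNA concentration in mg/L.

882 mg/L

Overall dilution factor = 3.995 × 8.003 × 11.99 × 14.98 × 12.00 = 6.89 × 10⁴.
Original = 12.8 ng/mL × 6.89 × 10⁴ = 8.82 × 10⁵ ng/mL = 882 mg/L.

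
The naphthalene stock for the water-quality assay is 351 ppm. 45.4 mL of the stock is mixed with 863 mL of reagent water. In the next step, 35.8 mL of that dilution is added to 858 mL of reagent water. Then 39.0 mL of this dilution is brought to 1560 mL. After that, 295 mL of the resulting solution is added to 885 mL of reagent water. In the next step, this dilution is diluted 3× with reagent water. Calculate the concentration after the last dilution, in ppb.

1.46 ppb

Overall dilution factor = 20.01 × 24.97 × 40 × 4 × 3 = 2.40 × 10⁵.
351 ppm / 2.40 × 10⁵ = 1.46 × 10⁻³ ppm = 1.46 ppb.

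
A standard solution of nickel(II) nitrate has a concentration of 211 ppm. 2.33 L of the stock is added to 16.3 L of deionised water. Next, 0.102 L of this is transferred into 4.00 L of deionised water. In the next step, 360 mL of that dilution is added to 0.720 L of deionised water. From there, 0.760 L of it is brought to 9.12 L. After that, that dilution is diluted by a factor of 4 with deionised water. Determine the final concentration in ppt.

Overall dilution factor = 7.996 × 40.22 × 3 × 12 × 4 = 4.63 × 10⁴.
211 ppm / 4.63 × 10⁴ = 4.56 × 10⁻³ ppm = 4560 ppt.

4560 ppt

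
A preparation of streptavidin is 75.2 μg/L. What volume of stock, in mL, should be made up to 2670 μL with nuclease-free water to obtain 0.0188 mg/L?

0.667 mL

0.0188 mg/L = 18.8 μg/L.
V₁ = C₂V₂/C₁ = 18.8 × 2670 / 75.2 = 668 μL = 0.667 mL.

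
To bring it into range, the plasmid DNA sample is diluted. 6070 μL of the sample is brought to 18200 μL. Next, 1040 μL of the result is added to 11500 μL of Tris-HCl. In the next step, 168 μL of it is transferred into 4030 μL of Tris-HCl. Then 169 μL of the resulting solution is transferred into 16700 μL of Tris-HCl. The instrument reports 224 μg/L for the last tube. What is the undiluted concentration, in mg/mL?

Overall dilution factor = 2.998 × 12.06 × 24.99 × 99.82 = 9.02 × 10⁴.
Original = 224 μg/L × 9.02 × 10⁴ = 2.02 × 10⁷ μg/L = 20.2 mg/mL.

20.2 mg/mL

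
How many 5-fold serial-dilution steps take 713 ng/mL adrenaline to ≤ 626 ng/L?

5

Need 5ⁿ ≥ 1139, so n ≥ log(1139)/log(5) = 4.37.
Minimum whole steps: n = 5.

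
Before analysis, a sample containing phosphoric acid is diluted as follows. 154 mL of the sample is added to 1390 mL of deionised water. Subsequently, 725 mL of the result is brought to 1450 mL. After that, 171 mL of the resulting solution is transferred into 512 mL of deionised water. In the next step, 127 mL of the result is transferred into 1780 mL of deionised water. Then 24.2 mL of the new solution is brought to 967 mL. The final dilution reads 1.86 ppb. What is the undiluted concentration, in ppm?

89.4 ppm

Overall dilution factor = 10.03 × 2 × 3.994 × 15.02 × 39.96 = 4.81 × 10⁴.
Original = 1.86 ppb × 4.81 × 10⁴ = 8.94 × 10⁴ ppb = 89.4 ppm.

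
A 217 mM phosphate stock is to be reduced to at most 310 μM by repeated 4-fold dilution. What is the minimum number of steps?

Need 4ⁿ ≥ 700, so n ≥ log(700)/log(4) = 4.73.
Minimum whole steps: n = 5.

5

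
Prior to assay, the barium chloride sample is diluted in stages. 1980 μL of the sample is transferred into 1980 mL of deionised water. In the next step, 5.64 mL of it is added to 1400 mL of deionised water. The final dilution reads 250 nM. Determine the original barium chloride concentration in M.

0.0624 M

Overall dilution factor = 1001 × 249.2 = 2.49 × 10⁵.
Original = 250 nM × 2.49 × 10⁵ = 6.24 × 10⁷ nM = 0.0624 M.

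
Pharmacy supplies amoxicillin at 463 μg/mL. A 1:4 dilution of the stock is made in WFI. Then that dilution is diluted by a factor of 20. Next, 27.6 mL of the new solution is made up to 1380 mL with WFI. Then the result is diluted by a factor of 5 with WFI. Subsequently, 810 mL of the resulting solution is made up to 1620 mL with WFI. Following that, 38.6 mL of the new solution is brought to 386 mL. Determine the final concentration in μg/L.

Overall dilution factor = 4 × 20 × 50 × 5 × 2 × 10 = 4.00 × 10⁵.
463 μg/mL / 4.00 × 10⁵ = 1.16 × 10⁻³ μg/mL = 1.16 μg/L.

1.16 μg/L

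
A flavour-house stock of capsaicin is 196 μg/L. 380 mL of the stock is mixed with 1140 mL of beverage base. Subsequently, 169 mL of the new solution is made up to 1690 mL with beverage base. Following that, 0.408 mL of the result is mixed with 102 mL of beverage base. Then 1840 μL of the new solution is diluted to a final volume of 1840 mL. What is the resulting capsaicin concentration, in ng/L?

0.0195 ng/L

Overall dilution factor = 4 × 10 × 251 × 1000 = 1.00 × 10⁷.
196 μg/L / 1.00 × 10⁷ = 1.95 × 10⁻⁵ μg/L = 0.0195 ng/L.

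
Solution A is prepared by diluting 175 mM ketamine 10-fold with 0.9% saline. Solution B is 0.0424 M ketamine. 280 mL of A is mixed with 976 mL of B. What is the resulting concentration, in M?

0.0368 M

C_A = 175 mM / 10 = 17.5 mM.
C_B = 0.0424 M = 42.4 mM.
C_mix = (C_A·V_A + C_B·V_B)/(V_A + V_B) = (17.5×280 + 42.4×976) / 1256 = 36.8 mM = 0.0368 M.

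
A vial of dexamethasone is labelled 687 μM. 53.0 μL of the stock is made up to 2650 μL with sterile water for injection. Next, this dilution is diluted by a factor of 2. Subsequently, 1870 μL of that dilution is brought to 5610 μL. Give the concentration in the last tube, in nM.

Overall dilution factor = 50 × 2 × 3 = 300.
687 μM / 300 = 2.29 μM = 2290 nM.

2290 nM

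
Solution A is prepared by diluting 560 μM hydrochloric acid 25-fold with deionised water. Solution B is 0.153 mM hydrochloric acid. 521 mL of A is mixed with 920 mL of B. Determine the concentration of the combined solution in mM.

0.106 mM

C_A = 560 μM / 25 = 22.4 μM.
C_B = 0.153 mM = 153 μM.
C_mix = (C_A·V_A + C_B·V_B)/(V_A + V_B) = (22.4×521 + 153×920) / 1441 = 106 μM = 0.106 mM.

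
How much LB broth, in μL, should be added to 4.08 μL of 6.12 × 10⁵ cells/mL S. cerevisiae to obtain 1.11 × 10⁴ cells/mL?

V₂ = C₁V₁/C₂ = 6.12 × 10⁵ × 4.08 / 1.11 × 10⁴ = 225 μL.
Diluent to add = V₂ − V₁ = 225 − 4.08 = 221 μL.

221 μL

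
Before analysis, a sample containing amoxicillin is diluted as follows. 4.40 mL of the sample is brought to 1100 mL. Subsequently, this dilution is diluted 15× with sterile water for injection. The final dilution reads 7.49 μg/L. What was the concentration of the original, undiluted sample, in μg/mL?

Overall dilution factor = 250 × 15 = 3750.
Original = 7.49 μg/L × 3750 = 2.81 × 10⁴ μg/L = 28.1 μg/mL.

28.1 μg/mL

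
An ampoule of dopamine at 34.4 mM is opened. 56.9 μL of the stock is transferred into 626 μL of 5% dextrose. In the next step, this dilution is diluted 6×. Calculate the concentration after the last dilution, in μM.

478 μM

Overall dilution factor = 12.00 × 6 = 72.0.
34.4 mM / 72.0 = 0.478 mM = 478 μM.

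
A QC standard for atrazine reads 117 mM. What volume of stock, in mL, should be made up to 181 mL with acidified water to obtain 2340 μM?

3.62 mL

2340 μM = 2.34 mM.
V₁ = C₂V₂/C₁ = 2.34 × 181 / 117 = 3.62 mL.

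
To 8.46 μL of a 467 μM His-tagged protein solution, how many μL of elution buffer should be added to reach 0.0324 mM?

0.0324 mM = 32.4 μM.
V₂ = C₁V₁/C₂ = 467 × 8.46 / 32.4 = 122 μL.
Diluent to add = V₂ − V₁ = 122 − 8.46 = 113 μL.

113 μL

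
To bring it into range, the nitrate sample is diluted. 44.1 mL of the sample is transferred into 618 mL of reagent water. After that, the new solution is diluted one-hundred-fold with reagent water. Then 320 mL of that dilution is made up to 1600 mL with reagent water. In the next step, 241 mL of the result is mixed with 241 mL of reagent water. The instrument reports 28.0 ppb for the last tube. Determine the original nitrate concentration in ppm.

420 ppm

Overall dilution factor = 15.01 × 100 × 5 × 2 = 1.50 × 10⁴.
Original = 28.0 ppb × 1.50 × 10⁴ = 4.20 × 10⁵ ppb = 420 ppm.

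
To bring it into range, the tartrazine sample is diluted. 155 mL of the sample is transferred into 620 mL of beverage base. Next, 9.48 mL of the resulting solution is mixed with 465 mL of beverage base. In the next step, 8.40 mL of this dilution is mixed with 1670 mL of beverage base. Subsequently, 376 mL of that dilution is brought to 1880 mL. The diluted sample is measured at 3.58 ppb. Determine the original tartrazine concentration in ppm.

895 ppm

Overall dilution factor = 5 × 50.05 × 199.8 × 5 = 2.50 × 10⁵.
Original = 3.58 ppb × 2.50 × 10⁵ = 8.95 × 10⁵ ppb = 895 ppm.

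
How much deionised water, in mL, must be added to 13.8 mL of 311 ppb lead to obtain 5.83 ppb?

V₂ = C₁V₁/C₂ = 311 × 13.8 / 5.83 = 736 mL.
Diluent to add = V₂ − V₁ = 736 − 13.8 = 722 mL.

722 mL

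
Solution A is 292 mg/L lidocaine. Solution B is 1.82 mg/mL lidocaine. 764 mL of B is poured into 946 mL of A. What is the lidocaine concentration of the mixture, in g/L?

C_B = 1.82 mg/mL = 1820 mg/L.
C_mix = (C_A·V_A + C_B·V_B)/(V_A + V_B) = (292×946 + 1820×764) / 1710 = 975 mg/L = 0.975 g/L.

0.975 g/L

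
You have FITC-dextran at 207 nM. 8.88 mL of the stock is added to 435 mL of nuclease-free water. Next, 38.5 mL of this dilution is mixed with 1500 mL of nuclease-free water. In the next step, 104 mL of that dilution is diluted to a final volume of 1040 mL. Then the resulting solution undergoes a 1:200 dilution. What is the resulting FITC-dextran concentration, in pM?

Overall dilution factor = 49.99 × 39.96 × 10 × 200 = 4.00 × 10⁶.
207 nM / 4.00 × 10⁶ = 5.18 × 10⁻⁵ nM = 0.0518 pM.

0.0518 pM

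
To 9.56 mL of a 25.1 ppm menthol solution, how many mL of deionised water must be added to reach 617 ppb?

379 mL

617 ppb = 0.617 ppm.
V₂ = C₁V₁/C₂ = 25.1 × 9.56 / 0.617 = 389 mL.
Diluent to add = V₂ − V₁ = 389 − 9.56 = 379 mL.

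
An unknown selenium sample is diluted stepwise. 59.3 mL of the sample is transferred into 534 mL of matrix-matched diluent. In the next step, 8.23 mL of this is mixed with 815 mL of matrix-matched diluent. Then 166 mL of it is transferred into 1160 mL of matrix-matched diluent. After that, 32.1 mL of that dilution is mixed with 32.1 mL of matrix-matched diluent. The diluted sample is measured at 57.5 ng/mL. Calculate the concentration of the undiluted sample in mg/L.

919 mg/L

Overall dilution factor = 10.01 × 100.0 × 7.988 × 2 = 1.60 × 10⁴.
Original = 57.5 ng/mL × 1.60 × 10⁴ = 9.19 × 10⁵ ng/mL = 919 mg/L.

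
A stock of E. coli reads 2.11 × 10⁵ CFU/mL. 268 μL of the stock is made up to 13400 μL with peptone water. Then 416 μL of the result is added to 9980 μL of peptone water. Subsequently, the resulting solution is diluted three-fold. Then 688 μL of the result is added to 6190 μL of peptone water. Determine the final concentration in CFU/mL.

Overall dilution factor = 50 × 24.99 × 3 × 9.997 = 3.75 × 10⁴.
2.11 × 10⁵ CFU/mL / 3.75 × 10⁴ = 5.63 CFU/mL.

5.63 CFU/mL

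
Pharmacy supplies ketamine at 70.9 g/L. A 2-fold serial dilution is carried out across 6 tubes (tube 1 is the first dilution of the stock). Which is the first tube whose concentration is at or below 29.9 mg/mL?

tube 2

Tube n has concentration 70.9 g/L / 2ⁿ.
Need 2ⁿ ≥ 70.9 g/L / 29.9 mg/mL = 2.37, so n ≥ 1.25.
First such tube: n = 2.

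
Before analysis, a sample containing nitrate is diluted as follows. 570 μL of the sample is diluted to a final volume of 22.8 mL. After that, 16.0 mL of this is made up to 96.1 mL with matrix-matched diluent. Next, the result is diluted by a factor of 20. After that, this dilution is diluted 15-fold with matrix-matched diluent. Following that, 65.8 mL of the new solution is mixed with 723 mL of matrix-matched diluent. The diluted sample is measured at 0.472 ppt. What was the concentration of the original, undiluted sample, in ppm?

Overall dilution factor = 40 × 6.006 × 20 × 15 × 11.99 = 8.64 × 10⁵.
Original = 0.472 ppt × 8.64 × 10⁵ = 4.08 × 10⁵ ppt = 0.408 ppm.

0.408 ppm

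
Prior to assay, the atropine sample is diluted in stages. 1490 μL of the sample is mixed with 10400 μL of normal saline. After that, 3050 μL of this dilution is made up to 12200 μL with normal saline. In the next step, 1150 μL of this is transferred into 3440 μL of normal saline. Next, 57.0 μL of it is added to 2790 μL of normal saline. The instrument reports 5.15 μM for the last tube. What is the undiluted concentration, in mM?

32.8 mM

Overall dilution factor = 7.980 × 4 × 3.991 × 49.95 = 6363.
Original = 5.15 μM × 6363 = 3.28 × 10⁴ μM = 32.8 mM.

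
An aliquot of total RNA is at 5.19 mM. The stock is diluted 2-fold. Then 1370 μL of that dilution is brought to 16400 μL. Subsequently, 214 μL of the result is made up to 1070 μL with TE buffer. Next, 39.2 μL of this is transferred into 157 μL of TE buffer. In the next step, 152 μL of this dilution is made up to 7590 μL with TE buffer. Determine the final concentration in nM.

173 nM

Overall dilution factor = 2 × 11.97 × 5 × 5.005 × 49.93 = 2.99 × 10⁴.
5.19 mM / 2.99 × 10⁴ = 1.73 × 10⁻⁴ mM = 173 nM.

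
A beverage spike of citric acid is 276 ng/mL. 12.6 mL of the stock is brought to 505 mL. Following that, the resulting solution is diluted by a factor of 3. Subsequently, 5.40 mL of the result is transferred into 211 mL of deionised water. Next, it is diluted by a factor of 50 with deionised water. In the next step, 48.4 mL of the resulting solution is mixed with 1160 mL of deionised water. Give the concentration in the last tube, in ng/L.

Overall dilution factor = 40.08 × 3 × 40.07 × 50 × 24.97 = 6.02 × 10⁶.
276 ng/mL / 6.02 × 10⁶ = 4.59 × 10⁻⁵ ng/mL = 0.0459 ng/L.

0.0459 ng/L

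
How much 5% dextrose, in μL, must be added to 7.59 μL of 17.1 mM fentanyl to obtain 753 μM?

753 μM = 0.753 mM.
V₂ = C₁V₁/C₂ = 17.1 × 7.59 / 0.753 = 172 μL.
Diluent to add = V₂ − V₁ = 172 − 7.59 = 165 μL.

165 μL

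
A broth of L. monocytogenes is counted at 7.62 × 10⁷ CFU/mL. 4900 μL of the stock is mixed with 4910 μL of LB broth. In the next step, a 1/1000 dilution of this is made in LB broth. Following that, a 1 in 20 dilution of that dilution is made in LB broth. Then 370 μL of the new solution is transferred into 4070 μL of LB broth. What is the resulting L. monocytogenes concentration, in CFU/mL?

Overall dilution factor = 2.002 × 1000 × 20 × 12 = 4.80 × 10⁵.
7.62 × 10⁷ CFU/mL / 4.80 × 10⁵ = 159 CFU/mL.

159 CFU/mL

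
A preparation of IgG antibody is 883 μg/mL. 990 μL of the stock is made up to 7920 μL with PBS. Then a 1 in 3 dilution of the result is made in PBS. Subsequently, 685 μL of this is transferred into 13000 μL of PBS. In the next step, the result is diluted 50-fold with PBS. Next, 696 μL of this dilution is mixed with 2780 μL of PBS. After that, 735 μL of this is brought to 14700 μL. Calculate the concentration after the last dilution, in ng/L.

Overall dilution factor = 8 × 3 × 19.98 × 50 × 4.994 × 20 = 2.39 × 10⁶.
883 μg/mL / 2.39 × 10⁶ = 3.69 × 10⁻⁴ μg/mL = 369 ng/L.

369 ng/L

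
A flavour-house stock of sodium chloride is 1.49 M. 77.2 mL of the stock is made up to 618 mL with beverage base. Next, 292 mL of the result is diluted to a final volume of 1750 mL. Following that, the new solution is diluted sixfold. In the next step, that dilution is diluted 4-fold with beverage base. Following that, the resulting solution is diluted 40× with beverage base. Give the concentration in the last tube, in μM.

Overall dilution factor = 8.005 × 5.993 × 6 × 4 × 40 = 4.61 × 10⁴.
1.49 M / 4.61 × 10⁴ = 3.24 × 10⁻⁵ M = 32.4 μM.

32.4 μM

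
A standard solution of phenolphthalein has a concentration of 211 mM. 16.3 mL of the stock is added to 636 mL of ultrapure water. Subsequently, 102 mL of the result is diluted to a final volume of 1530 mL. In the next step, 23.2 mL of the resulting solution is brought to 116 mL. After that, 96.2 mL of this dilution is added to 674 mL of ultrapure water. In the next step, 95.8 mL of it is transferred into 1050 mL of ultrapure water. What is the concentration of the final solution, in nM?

734 nM

Overall dilution factor = 40.02 × 15 × 5 × 8.006 × 11.96 = 2.87 × 10⁵.
211 mM / 2.87 × 10⁵ = 7.34 × 10⁻⁴ mM = 734 nM.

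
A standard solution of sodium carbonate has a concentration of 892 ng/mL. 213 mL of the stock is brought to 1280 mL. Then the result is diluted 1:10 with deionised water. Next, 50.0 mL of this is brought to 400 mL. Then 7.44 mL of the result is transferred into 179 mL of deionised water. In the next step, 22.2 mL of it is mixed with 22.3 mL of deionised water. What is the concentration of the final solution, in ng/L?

36.9 ng/L

Overall dilution factor = 6.009 × 10 × 8 × 25.06 × 2.005 = 2.41 × 10⁴.
892 ng/mL / 2.41 × 10⁴ = 0.0369 ng/mL = 36.9 ng/L.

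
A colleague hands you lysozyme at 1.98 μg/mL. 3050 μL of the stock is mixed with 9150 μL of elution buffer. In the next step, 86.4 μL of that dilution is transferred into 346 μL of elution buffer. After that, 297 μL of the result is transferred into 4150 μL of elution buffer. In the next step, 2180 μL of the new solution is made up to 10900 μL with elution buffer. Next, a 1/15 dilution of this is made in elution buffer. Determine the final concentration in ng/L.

Overall dilution factor = 4 × 5.005 × 14.97 × 5 × 15 = 2.25 × 10⁴.
1.98 μg/mL / 2.25 × 10⁴ = 8.81 × 10⁻⁵ μg/mL = 88.1 ng/L.

88.1 ng/L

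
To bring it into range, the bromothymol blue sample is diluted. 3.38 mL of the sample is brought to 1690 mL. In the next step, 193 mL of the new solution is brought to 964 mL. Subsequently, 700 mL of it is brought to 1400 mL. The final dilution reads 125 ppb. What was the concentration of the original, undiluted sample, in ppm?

Overall dilution factor = 500 × 4.995 × 2 = 4995.
Original = 125 ppb × 4995 = 6.24 × 10⁵ ppb = 624 ppm.

624 ppm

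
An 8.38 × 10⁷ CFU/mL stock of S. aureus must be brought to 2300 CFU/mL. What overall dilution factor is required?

Factor = C₀/C_target = 8.38 × 10⁷ CFU/mL / 2300 CFU/mL = 3.64 × 10⁴.

3.64 × 10⁴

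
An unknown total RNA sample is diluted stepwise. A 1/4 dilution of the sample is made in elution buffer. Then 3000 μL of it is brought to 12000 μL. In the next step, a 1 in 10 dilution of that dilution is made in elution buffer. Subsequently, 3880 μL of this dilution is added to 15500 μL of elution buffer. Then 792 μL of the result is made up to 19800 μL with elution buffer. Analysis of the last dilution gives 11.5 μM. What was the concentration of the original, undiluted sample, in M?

Overall dilution factor = 4 × 4 × 10 × 4.995 × 25 = 2.00 × 10⁴.
Original = 11.5 μM × 2.00 × 10⁴ = 2.30 × 10⁵ μM = 0.230 M.

0.230 M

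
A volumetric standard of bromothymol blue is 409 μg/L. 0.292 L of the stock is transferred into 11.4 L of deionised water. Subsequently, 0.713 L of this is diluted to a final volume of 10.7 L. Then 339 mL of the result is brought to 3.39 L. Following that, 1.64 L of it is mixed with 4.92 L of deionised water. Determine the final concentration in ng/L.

17.0 ng/L

Overall dilution factor = 40.04 × 15.01 × 10 × 4 = 2.40 × 10⁴.
409 μg/L / 2.40 × 10⁴ = 0.0170 μg/L = 17.0 ng/L.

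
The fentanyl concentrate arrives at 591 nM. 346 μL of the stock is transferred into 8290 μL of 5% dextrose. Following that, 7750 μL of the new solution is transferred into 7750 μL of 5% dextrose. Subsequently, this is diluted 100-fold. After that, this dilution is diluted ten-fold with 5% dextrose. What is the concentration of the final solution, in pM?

Overall dilution factor = 24.96 × 2 × 100 × 10 = 4.99 × 10⁴.
591 nM / 4.99 × 10⁴ = 0.0118 nM = 11.8 pM.

11.8 pM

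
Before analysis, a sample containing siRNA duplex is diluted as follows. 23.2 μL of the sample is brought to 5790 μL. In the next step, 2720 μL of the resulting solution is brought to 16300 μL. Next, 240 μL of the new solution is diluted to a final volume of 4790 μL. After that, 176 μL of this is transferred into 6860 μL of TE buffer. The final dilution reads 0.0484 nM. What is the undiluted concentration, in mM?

Overall dilution factor = 249.6 × 5.993 × 19.96 × 39.98 = 1.19 × 10⁶.
Original = 0.0484 nM × 1.19 × 10⁶ = 5.78 × 10⁴ nM = 0.0578 mM.

0.0578 mM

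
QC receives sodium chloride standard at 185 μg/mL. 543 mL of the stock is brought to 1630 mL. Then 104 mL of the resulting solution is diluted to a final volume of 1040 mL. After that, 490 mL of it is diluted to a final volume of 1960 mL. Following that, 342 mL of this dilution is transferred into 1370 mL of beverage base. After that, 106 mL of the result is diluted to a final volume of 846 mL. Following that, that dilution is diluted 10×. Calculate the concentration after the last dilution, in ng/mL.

Overall dilution factor = 3.002 × 10 × 4 × 5.006 × 7.981 × 10 = 4.80 × 10⁴.
185 μg/mL / 4.80 × 10⁴ = 3.86 × 10⁻³ μg/mL = 3.86 ng/mL.

3.86 ng/mL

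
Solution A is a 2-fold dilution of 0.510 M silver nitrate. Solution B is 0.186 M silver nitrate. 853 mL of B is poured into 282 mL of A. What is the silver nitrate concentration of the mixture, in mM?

C_A = 0.510 M / 2 = 0.255 M.
C_mix = (C_A·V_A + C_B·V_B)/(V_A + V_B) = (0.255×282 + 0.186×853) / 1135 = 0.203 M = 203 mM.

203 mM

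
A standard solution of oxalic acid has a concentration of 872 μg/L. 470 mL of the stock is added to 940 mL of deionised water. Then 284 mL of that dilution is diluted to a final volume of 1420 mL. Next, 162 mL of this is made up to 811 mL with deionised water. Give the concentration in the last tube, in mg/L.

0.0116 mg/L

Overall dilution factor = 3 × 5 × 5.006 = 75.1.
872 μg/L / 75.1 = 11.6 μg/L = 0.0116 mg/L.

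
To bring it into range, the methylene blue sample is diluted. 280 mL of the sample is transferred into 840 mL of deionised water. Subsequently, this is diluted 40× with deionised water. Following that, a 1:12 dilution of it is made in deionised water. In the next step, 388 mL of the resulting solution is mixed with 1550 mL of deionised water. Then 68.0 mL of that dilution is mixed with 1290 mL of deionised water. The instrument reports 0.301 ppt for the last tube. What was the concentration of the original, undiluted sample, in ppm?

Overall dilution factor = 4 × 40 × 12 × 4.995 × 19.97 = 1.92 × 10⁵.
Original = 0.301 ppt × 1.92 × 10⁵ = 5.76 × 10⁴ ppt = 0.0576 ppm.

0.0576 ppm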